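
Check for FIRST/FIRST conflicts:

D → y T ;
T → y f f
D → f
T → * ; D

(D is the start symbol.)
No FIRST/FIRST conflicts.

Productions for D:
  D → y T ;: FIRST = { 'y' }
  D → f: FIRST = { 'f' }
Productions for T:
  T → y f f: FIRST = { 'y' }
  T → * ; D: FIRST = { '*' }

All alternatives of each non-terminal have pairwise disjoint FIRST sets.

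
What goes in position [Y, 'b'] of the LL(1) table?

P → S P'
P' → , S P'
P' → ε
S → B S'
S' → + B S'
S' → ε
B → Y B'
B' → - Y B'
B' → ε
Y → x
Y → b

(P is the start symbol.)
Y → b

To find M[Y, 'b'], we find productions for Y where 'b' is in the predict set (PREDICT(N → α) = (FIRST(α) \ {ε}) ∪ (FOLLOW(N) if α ⇒* ε)).

Y → x: PREDICT = { 'x' }
Y → b: PREDICT = { 'b' }
  'b' is in predict set, so this production goes in M[Y, 'b']

M[Y, 'b'] = Y → b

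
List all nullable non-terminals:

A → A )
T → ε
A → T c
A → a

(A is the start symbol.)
A non-terminal is nullable if it can derive ε (the empty string): either it has an ε-production, or it has a production whose right-hand side consists entirely of nullable non-terminals.

ε-productions: T → ε
So T is immediately nullable.
No further non-terminal can be added: every production for the remaining non-terminals contains a terminal or a non-nullable non-terminal.
Nullable = { 'T' }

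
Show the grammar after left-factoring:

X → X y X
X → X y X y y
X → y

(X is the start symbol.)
Left-factoring transforms A → αβ₁ | αβ₂ into A → αA' and A' → β₁ | β₂
(α is the longest common prefix among the alternatives). Repeat until
no nonterminal has two alternatives with a common prefix.

Round 1: X has alternatives sharing prefix 'X y X'. Introduce X': X → X y X X'
  Add: X' → ε
  Add: X' → y y

No remaining common prefixes — done.

Resulting grammar:
X → X y X X'
X' → ε
X' → y y
X → y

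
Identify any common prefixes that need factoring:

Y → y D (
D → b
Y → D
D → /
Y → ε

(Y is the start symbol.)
No, left-factoring is not needed

Left-factoring is needed when two productions for the same non-terminal
share a common prefix on the right-hand side.

Productions for Y:
  Y → y D (
  Y → D
  Y → ε
Productions for D:
  D → b
  D → /

No common prefixes found.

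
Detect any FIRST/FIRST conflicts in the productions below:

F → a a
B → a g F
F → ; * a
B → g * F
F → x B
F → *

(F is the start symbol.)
Productions for F:
  F → a a: FIRST = { 'a' }
  F → ; * a: FIRST = { ';' }
  F → x B: FIRST = { 'x' }
  F → *: FIRST = { '*' }
Productions for B:
  B → a g F: FIRST = { 'a' }
  B → g * F: FIRST = { 'g' }

All alternatives of each non-terminal have pairwise disjoint FIRST sets.

Answer: No FIRST/FIRST conflicts.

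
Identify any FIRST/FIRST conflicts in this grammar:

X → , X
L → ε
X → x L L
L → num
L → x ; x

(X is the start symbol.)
No FIRST/FIRST conflicts.

A FIRST/FIRST conflict occurs when two productions N → α and N → β for the same non-terminal have FIRST(α) ∩ FIRST(β) ≠ ∅ (with ε ∈ FIRST of a nullable right-hand side, so two nullable alternatives also conflict).

Productions for X:
  X → , X: FIRST = { ',' }
  X → x L L: FIRST = { 'x' }
Productions for L:
  L → ε: FIRST = { ε }
  L → num: FIRST = { 'num' }
  L → x ; x: FIRST = { 'x' }

All alternatives of each non-terminal have pairwise disjoint FIRST sets.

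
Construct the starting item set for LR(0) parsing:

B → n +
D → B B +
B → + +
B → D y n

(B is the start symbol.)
{ [B → . + +], [B → . D y n], [B → . n +], [B' → . B], [D → . B B +] }

First, augment the grammar with B' → B
I₀ = CLOSURE({ [B' → . B] }):
  [B' → . B] has the dot before B: add [B → . n +], [B → . + +], [B → . D y n]
  [B → . D y n] has the dot before D: add [D → . B B +]
No further items can be added.

I₀ = { [B → . + +], [B → . D y n], [B → . n +], [B' → . B], [D → . B B +] }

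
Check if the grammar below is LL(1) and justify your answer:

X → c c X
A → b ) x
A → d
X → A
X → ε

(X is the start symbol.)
Relevant sets:
  FIRST(A) = { 'b', 'd' }
  FOLLOW(X) = { $ }

For X:
  PREDICT(X → c c X) = { 'c' }
  PREDICT(X → A) = { 'b', 'd' }
  PREDICT(X → ε) = { $ }
For A:
  PREDICT(A → b ')' x) = { 'b' }
  PREDICT(A → d) = { 'd' }

All predict sets are disjoint. The grammar IS LL(1).

Answer: Yes, the grammar is LL(1).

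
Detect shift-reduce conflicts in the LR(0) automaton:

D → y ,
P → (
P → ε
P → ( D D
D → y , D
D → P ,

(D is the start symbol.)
A shift-reduce conflict occurs when an LR(0) state has both:
  - a complete (reduce) item [A → α .] (dot at the end), and
  - a shift item [B → β . c γ] (dot before a terminal).

Augment with D' → D and build the canonical LR(0) collection (I0 = CLOSURE({[D' → . D]}), then GOTO on every symbol after a dot until no new states appear). It has 10 states:
  I0: { [D → . P ,], [D → . y , D], [D → . y ,], [D' → . D], [P → . ( D D], [P → . (], [P → .] }  — shift, reduce
  I1: { [D → . P ,], [D → . y , D], [D → . y ,], [P → ( . D D], [P → ( .], [P → . ( D D], [P → . (], [P → .] }  — shift, 2 reduces
  I2: { [D' → D .] }  — accept
  I3: { [D → P . ,] }  — shift
  I4: { [D → y . , D], [D → y . ,] }  — shift
  I5: { [D → . P ,], [D → . y , D], [D → . y ,], [D → y , . D], [D → y , .], [P → . ( D D], [P → . (], [P → .] }  — shift, 2 reduces
  I6: { [D → y , D .] }  — reduce
  I7: { [D → P , .] }  — reduce
  I8: { [D → . P ,], [D → . y , D], [D → . y ,], [P → ( D . D], [P → . ( D D], [P → . (], [P → .] }  — shift, reduce
  I9: { [P → ( D D .] }  — reduce

I0 contains reduce item [P → .] and shift items [D → . y ,], [D → . y , D], [P → . (], [P → . ( D D] — shift-reduce conflict.
I1 contains reduce items [P → .], [P → ( .] and shift items [D → . y ,], [D → . y , D], [P → . (], [P → . ( D D] — shift-reduce conflict.
I5 contains reduce items [D → y , .], [P → .] and shift items [D → . y ,], [D → . y , D], [P → . (], [P → . ( D D] — shift-reduce conflict.
I8 contains reduce item [P → .] and shift items [D → . y ,], [D → . y , D], [P → . (], [P → . ( D D] — shift-reduce conflict.

Answer: Yes — I0: [P → .] vs [D → . y ,]; I1: [P → .] vs [D → . y ,]; I5: [D → y , .] vs [D → . y ,]; I8: [P → .] vs [D → . y ,]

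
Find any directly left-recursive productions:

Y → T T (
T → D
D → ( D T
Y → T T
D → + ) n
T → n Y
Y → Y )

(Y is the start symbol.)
Y → T T (: starts with T
T → D: starts with D
D → ( D T: starts with '('
Y → T T: starts with T
D → + ) n: starts with '+'
T → n Y: starts with n
Y → Y ): LEFT RECURSIVE (starts with Y)

The grammar has direct left recursion on: Y.

Answer: Yes, Y is left-recursive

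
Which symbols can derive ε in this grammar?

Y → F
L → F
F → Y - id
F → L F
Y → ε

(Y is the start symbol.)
{ 'Y' }

A non-terminal is nullable if it can derive ε (the empty string): either it has an ε-production, or it has a production whose right-hand side consists entirely of nullable non-terminals.

ε-productions: Y → ε
So Y is immediately nullable.
No further non-terminal can be added: every production for the remaining non-terminals contains a terminal or a non-nullable non-terminal.
Nullable = { 'Y' }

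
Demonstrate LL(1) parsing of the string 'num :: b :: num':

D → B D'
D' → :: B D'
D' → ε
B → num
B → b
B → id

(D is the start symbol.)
Stack is shown with the top on the left.

Stack      Input              Action
------------------------------------
D $        num :: b :: num $  output D → B D'
B D' $     num :: b :: num $  output B → num
num D' $   num :: b :: num $  match 'num'
D' $       :: b :: num $      output D' → :: B D'
:: B D' $  :: b :: num $      match '::'
B D' $     b :: num $         output B → b
b D' $     b :: num $         match 'b'
D' $       :: num $           output D' → :: B D'
:: B D' $  :: num $           match '::'
B D' $     num $              output B → num
num D' $   num $              match 'num'
D' $       $                  output D' → ε
$          $                  accept

The string is accepted.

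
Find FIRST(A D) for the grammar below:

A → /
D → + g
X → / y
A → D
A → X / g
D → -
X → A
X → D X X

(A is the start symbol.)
FIRST sets of the non-terminals involved (from the grammar, by fixed-point iteration):
  FIRST(A) = { '+', '-', '/' }

To compute FIRST(A D), process the symbols left to right:
Symbol A is a non-terminal. Add FIRST(A) \ {ε} = { '+', '-', '/' }
A is not nullable (ε ∉ FIRST(A)), so stop here.
FIRST(A D) = { '+', '-', '/' }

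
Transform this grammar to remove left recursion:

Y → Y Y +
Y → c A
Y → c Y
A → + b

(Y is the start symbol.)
Y is directly left-recursive. The standard transformation for
  A → A α₁ | ... | A α_m | β₁ | ... | β_n
is
  A  → β₁ A' | ... | β_n A'
  A' → α₁ A' | ... | α_m A' | ε

Y → c A becomes Y → c A Y'
Y → c Y becomes Y → c Y Y'
Y → Y Y + becomes Y' → Y + Y'
Add Y' → ε

Productions for other non-terminals are unchanged:
  A → + b

Resulting grammar:
Y → c A Y'
Y → c Y Y'
Y' → Y + Y'
Y' → ε
A → + b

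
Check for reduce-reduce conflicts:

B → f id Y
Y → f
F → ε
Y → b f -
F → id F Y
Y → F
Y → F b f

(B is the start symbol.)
A reduce-reduce conflict occurs when an LR(0) state has two complete items [A → α .] and [B → β .] — both call for a reduction, and with no lookahead the parser cannot choose between them.

Augment with B' → B and build the canonical LR(0) collection (I0 = CLOSURE({[B' → . B]}), then GOTO on every symbol after a dot until no new states appear). It has 15 states:
  I0: { [B → . f id Y], [B' → . B] }  — shift
  I1: { [B' → B .] }  — accept
  I2: { [B → f . id Y] }  — shift
  I3: { [B → f id . Y], [F → . id F Y], [F → .], [Y → . F b f], [Y → . F], [Y → . b f -], [Y → . f] }  — shift, reduce
  I4: { [Y → F . b f], [Y → F .] }  — shift, reduce
  I5: { [B → f id Y .] }  — reduce
  I6: { [Y → b . f -] }  — shift
  I7: { [Y → f .] }  — reduce
  I8: { [F → . id F Y], [F → .], [F → id . F Y] }  — shift, reduce
  I9: { [F → . id F Y], [F → .], [F → id F . Y], [Y → . F b f], [Y → . F], [Y → . b f -], [Y → . f] }  — shift, reduce
  I10: { [F → id F Y .] }  — reduce
  I11: { [Y → b f . -] }  — shift
  I12: { [Y → b f - .] }  — reduce
  I13: { [Y → F b . f] }  — shift
  I14: { [Y → F b f .] }  — reduce

No state contains more than one complete item.

Answer: No reduce-reduce conflicts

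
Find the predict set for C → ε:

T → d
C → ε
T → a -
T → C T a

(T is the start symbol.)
PREDICT(C → ε) = (FIRST(RHS) \ {ε}) ∪ (FOLLOW(C) if ε ∈ FIRST(RHS), i.e. RHS ⇒* ε)
The right-hand side is ε (FIRST(ε) = { ε }), so the predict set is FOLLOW(C) = { 'a', 'd' }
PREDICT(C → ε) = { 'a', 'd' }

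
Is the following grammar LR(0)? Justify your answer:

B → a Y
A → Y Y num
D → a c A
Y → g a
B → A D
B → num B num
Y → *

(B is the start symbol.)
Augment with B' → B and build the canonical LR(0) collection (I0 = CLOSURE({[B' → . B]}), then GOTO on every symbol after a dot until no new states appear). It has 18 states:
  I0: { [A → . Y Y num], [B → . A D], [B → . a Y], [B → . num B num], [B' → . B], [Y → . *], [Y → . g a] }  — shift
  I1: { [Y → * .] }  — reduce
  I2: { [B → A . D], [D → . a c A] }  — shift
  I3: { [B' → B .] }  — accept
  I4: { [A → Y . Y num], [Y → . *], [Y → . g a] }  — shift
  I5: { [B → a . Y], [Y → . *], [Y → . g a] }  — shift
  I6: { [Y → g . a] }  — shift
  I7: { [A → . Y Y num], [B → . A D], [B → . a Y], [B → . num B num], [B → num . B num], [Y → . *], [Y → . g a] }  — shift
  I8: { [B → num B . num] }  — shift
  I9: { [B → num B num .] }  — reduce
  I10: { [Y → g a .] }  — reduce
  I11: { [B → a Y .] }  — reduce
  I12: { [A → Y Y . num] }  — shift
  I13: { [A → Y Y num .] }  — reduce
  I14: { [B → A D .] }  — reduce
  I15: { [D → a . c A] }  — shift
  I16: { [A → . Y Y num], [D → a c . A], [Y → . *], [Y → . g a] }  — shift
  I17: { [D → a c A .] }  — reduce

Every state is either a pure shift/goto state or contains exactly one complete item and nothing to shift — no conflicts. The grammar is LR(0).

Answer: Yes, the grammar is LR(0)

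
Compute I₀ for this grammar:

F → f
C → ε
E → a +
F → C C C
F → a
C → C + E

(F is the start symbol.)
{ [C → . C + E], [C → .], [F → . C C C], [F → . a], [F → . f], [F' → . F] }

First, augment the grammar with F' → F
I₀ = CLOSURE({ [F' → . F] }):
  [F' → . F] has the dot before F: add [F → . f], [F → . C C C], [F → . a]
  [F → . C C C] has the dot before C: add [C → .], [C → . C + E]
No further items can be added.

I₀ = { [C → . C + E], [C → .], [F → . C C C], [F → . a], [F → . f], [F' → . F] }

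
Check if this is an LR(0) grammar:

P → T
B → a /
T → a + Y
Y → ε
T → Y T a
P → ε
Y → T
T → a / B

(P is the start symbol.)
No. Shift-reduce conflict between [P → .] and [T → . a + Y]

A grammar is LR(0) if no state in the canonical LR(0) collection has:
  - both a shift item (dot before a terminal) and a complete item (shift-reduce conflict), or
  - two or more complete items (reduce-reduce conflict; the accept item [P' → P .] counts as a complete item here).

Augment with P' → P and build the canonical LR(0) collection (I0 = CLOSURE({[P' → . P]}), then GOTO on every symbol after a dot until no new states appear). It has 14 states:
  I0: { [P → . T], [P → .], [P' → . P], [T → . Y T a], [T → . a + Y], [T → . a / B], [Y → . T], [Y → .] }  — shift, 2 reduces
  I1: { [P' → P .] }  — accept
  I2: { [P → T .], [Y → T .] }  — 2 reduces
  I3: { [T → . Y T a], [T → . a + Y], [T → . a / B], [T → Y . T a], [Y → . T], [Y → .] }  — shift, reduce
  I4: { [T → a . + Y], [T → a . / B] }  — shift
  I5: { [T → . Y T a], [T → . a + Y], [T → . a / B], [T → a + . Y], [Y → . T], [Y → .] }  — shift, reduce
  I6: { [B → . a /], [T → a / . B] }  — shift
  I7: { [T → a / B .] }  — reduce
  I8: { [B → a . /] }  — shift
  I9: { [B → a / .] }  — reduce
  I10: { [Y → T .] }  — reduce
  I11: { [T → . Y T a], [T → . a + Y], [T → . a / B], [T → Y . T a], [T → a + Y .], [Y → . T], [Y → .] }  — shift, 2 reduces
  I12: { [T → Y T . a], [Y → T .] }  — shift, reduce
  I13: { [T → Y T a .] }  — reduce

Conflict in state I0:
  Shift-reduce conflict between [P → .] and [T → . a + Y]
So the grammar is NOT LR(0).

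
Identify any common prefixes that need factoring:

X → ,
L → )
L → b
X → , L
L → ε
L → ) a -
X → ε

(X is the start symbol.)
Yes, X has productions with common prefix ','; L has productions with common prefix ')'

Left-factoring is needed when two productions for the same non-terminal
share a common prefix on the right-hand side.

Productions for X:
  X → ,
  X → , L
  X → ε
Productions for L:
  L → )
  L → b
  L → ε
  L → ) a -

Found common prefix ',' in productions for X
Found common prefix ')' in productions for L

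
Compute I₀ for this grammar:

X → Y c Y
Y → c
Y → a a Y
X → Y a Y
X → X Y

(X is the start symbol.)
First, augment the grammar with X' → X
I₀ = CLOSURE({ [X' → . X] }):
  [X' → . X] has the dot before X: add [X → . Y c Y], [X → . Y a Y], [X → . X Y]
  [X → . Y c Y] has the dot before Y: add [Y → . c], [Y → . a a Y]
No further items can be added.

I₀ = { [X → . X Y], [X → . Y a Y], [X → . Y c Y], [X' → . X], [Y → . a a Y], [Y → . c] }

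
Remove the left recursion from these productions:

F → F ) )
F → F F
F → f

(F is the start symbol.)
F → f F'
F' → ) ) F'
F' → F F'
F' → ε

F is directly left-recursive. The standard transformation for
  A → A α₁ | ... | A α_m | β₁ | ... | β_n
is
  A  → β₁ A' | ... | β_n A'
  A' → α₁ A' | ... | α_m A' | ε

F → f becomes F → f F'
F → F ) ) becomes F' → ) ) F'
F → F F becomes F' → F F'
Add F' → ε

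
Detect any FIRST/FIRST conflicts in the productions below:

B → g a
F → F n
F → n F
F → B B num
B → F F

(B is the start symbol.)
Yes. B → g a / B → F F on { 'g' }; F → F n / F → n F on { 'n' }; F → F n / F → B B num on { 'g', 'n' }; F → n F / F → B B num on { 'n' }

FIRST sets of the non-terminals at (or reachable through a nullable prefix from) the front of some alternative:
  FIRST(F) = { 'g', 'n' }
  FIRST(B) = { 'g', 'n' }

Productions for B:
  B → g a: FIRST = { 'g' }
  B → F F: FIRST = { 'g', 'n' }
Productions for F:
  F → F n: FIRST = { 'g', 'n' }
  F → n F: FIRST = { 'n' }
  F → B B num: FIRST = { 'g', 'n' }

Conflict for B: B → g a and B → F F
  Overlap: { 'g' }
Conflict for F: F → F n and F → n F
  Overlap: { 'n' }
Conflict for F: F → F n and F → B B num
  Overlap: { 'g', 'n' }
Conflict for F: F → n F and F → B B num
  Overlap: { 'n' }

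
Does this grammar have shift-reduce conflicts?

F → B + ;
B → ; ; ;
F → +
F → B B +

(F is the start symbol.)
No shift-reduce conflicts

Augment with F' → F and build the canonical LR(0) collection (I0 = CLOSURE({[F' → . F]}), then GOTO on every symbol after a dot until no new states appear). It has 11 states:
  I0: { [B → . ; ; ;], [F → . +], [F → . B + ;], [F → . B B +], [F' → . F] }  — shift
  I1: { [F → + .] }  — reduce
  I2: { [B → ; . ; ;] }  — shift
  I3: { [B → . ; ; ;], [F → B . + ;], [F → B . B +] }  — shift
  I4: { [F' → F .] }  — accept
  I5: { [F → B + . ;] }  — shift
  I6: { [F → B B . +] }  — shift
  I7: { [F → B B + .] }  — reduce
  I8: { [F → B + ; .] }  — reduce
  I9: { [B → ; ; . ;] }  — shift
  I10: { [B → ; ; ; .] }  — reduce

No state contains both a complete item and a shift item.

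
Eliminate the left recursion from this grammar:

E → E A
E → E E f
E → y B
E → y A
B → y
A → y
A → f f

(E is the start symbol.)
E → y B E'
E → y A E'
E' → A E'
E' → E f E'
E' → ε
B → y
A → y
A → f f

E is directly left-recursive. The standard transformation for
  A → A α₁ | ... | A α_m | β₁ | ... | β_n
is
  A  → β₁ A' | ... | β_n A'
  A' → α₁ A' | ... | α_m A' | ε

E → y B becomes E → y B E'
E → y A becomes E → y A E'
E → E A becomes E' → A E'
E → E E f becomes E' → E f E'
Add E' → ε

Productions for other non-terminals are unchanged:
  B → y
  A → y
  A → f f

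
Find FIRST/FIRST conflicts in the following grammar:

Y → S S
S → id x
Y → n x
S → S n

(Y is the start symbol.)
Yes. S → id x / S → S n on { 'id' }

A FIRST/FIRST conflict occurs when two productions N → α and N → β for the same non-terminal have FIRST(α) ∩ FIRST(β) ≠ ∅ (with ε ∈ FIRST of a nullable right-hand side, so two nullable alternatives also conflict).

FIRST sets of the non-terminals at (or reachable through a nullable prefix from) the front of some alternative:
  FIRST(S) = { 'id' }

Productions for Y:
  Y → S S: FIRST = { 'id' }
  Y → n x: FIRST = { 'n' }
Productions for S:
  S → id x: FIRST = { 'id' }
  S → S n: FIRST = { 'id' }

Conflict for S: S → id x and S → S n
  Overlap: { 'id' }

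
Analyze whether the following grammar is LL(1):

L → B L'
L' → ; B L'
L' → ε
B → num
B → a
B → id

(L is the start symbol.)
Yes, the grammar is LL(1).

Relevant sets:
  FOLLOW(L') = { $ }

For L':
  PREDICT(L' → ';' B L') = { ';' }
  PREDICT(L' → ε) = { $ }
For B:
  PREDICT(B → num) = { 'num' }
  PREDICT(B → a) = { 'a' }
  PREDICT(B → id) = { 'id' }
L has a single production, so nothing to check there.

All predict sets are disjoint. The grammar IS LL(1).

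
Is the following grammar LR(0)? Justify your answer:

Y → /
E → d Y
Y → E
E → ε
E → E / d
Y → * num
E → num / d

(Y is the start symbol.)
No. Shift-reduce conflict between [E → .] and [E → . d Y]

Augment with Y' → Y and build the canonical LR(0) collection (I0 = CLOSURE({[Y' → . Y]}), then GOTO on every symbol after a dot until no new states appear). It has 13 states:
  I0: { [E → . E / d], [E → . d Y], [E → . num / d], [E → .], [Y → . * num], [Y → . /], [Y → . E], [Y' → . Y] }  — shift, reduce
  I1: { [Y → * . num] }  — shift
  I2: { [Y → / .] }  — reduce
  I3: { [E → E . / d], [Y → E .] }  — shift, reduce
  I4: { [Y' → Y .] }  — accept
  I5: { [E → . E / d], [E → . d Y], [E → . num / d], [E → .], [E → d . Y], [Y → . * num], [Y → . /], [Y → . E] }  — shift, reduce
  I6: { [E → num . / d] }  — shift
  I7: { [E → num / . d] }  — shift
  I8: { [E → num / d .] }  — reduce
  I9: { [E → d Y .] }  — reduce
  I10: { [E → E / . d] }  — shift
  I11: { [E → E / d .] }  — reduce
  I12: { [Y → * num .] }  — reduce

Conflict in state I0:
  Shift-reduce conflict between [E → .] and [E → . d Y]
So the grammar is NOT LR(0).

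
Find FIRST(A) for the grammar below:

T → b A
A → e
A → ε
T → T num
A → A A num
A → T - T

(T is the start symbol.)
{ 'b', 'e', 'num', ε }

FIRST sets of the other non-terminals involved (by the same procedure, iterated to a fixed point):
  FIRST(T) = { 'b' }

From A → e:
  - e is a terminal: add 'e' and stop
From A → ε:
  - ε-production, so ε ∈ FIRST(A)
From A → A A num:
  - A is the symbol being defined: contributes nothing new
    A is nullable, so continue to the next symbol
  - A is the symbol being defined: contributes nothing new
    A is nullable, so continue to the next symbol
  - num is a terminal: add 'num' and stop
From A → T - T:
  - T is a non-terminal: add FIRST(T) \ {ε} = { 'b' }
    T is not nullable, so stop

Collecting: FIRST(A) = { 'b', 'e', 'num', ε }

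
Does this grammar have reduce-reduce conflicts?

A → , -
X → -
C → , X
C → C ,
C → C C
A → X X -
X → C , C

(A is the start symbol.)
Augment with A' → A and build the canonical LR(0) collection (I0 = CLOSURE({[A' → . A]}), then GOTO on every symbol after a dot until no new states appear). It has 15 states:
  I0: { [A → . , -], [A → . X X -], [A' → . A], [C → . , X], [C → . C ,], [C → . C C], [X → . -], [X → . C , C] }  — shift
  I1: { [A → , . -], [C → , . X], [C → . , X], [C → . C ,], [C → . C C], [X → . -], [X → . C , C] }  — shift
  I2: { [X → - .] }  — reduce
  I3: { [A' → A .] }  — accept
  I4: { [C → . , X], [C → . C ,], [C → . C C], [C → C . ,], [C → C . C], [X → C . , C] }  — shift
  I5: { [A → X . X -], [C → . , X], [C → . C ,], [C → . C C], [X → . -], [X → . C , C] }  — shift
  I6: { [C → , . X], [C → . , X], [C → . C ,], [C → . C C], [X → . -], [X → . C , C] }  — shift
  I7: { [A → X X . -] }  — shift
  I8: { [A → X X - .] }  — reduce
  I9: { [C → , X .] }  — reduce
  I10: { [C → , . X], [C → . , X], [C → . C ,], [C → . C C], [C → C , .], [X → . -], [X → . C , C], [X → C , . C] }  — shift, reduce
  I11: { [C → . , X], [C → . C ,], [C → . C C], [C → C . ,], [C → C . C], [C → C C .] }  — shift, reduce
  I12: { [C → , . X], [C → . , X], [C → . C ,], [C → . C C], [C → C , .], [X → . -], [X → . C , C] }  — shift, reduce
  I13: { [C → . , X], [C → . C ,], [C → . C C], [C → C . ,], [C → C . C], [X → C , C .], [X → C . , C] }  — shift, reduce
  I14: { [A → , - .], [X → - .] }  — 2 reduces

I14 contains complete items [A → , - .], [X → - .] — reduce-reduce conflict.

Answer: Yes — I14: [A → , - .] vs [X → - .]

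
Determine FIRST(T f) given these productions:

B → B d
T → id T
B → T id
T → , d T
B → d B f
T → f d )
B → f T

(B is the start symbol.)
{ ',', 'f', 'id' }

FIRST sets of the non-terminals involved (from the grammar, by fixed-point iteration):
  FIRST(T) = { ',', 'f', 'id' }

To compute FIRST(T f), process the symbols left to right:
Symbol T is a non-terminal. Add FIRST(T) \ {ε} = { ',', 'f', 'id' }
T is not nullable (ε ∉ FIRST(T)), so stop here.
FIRST(T f) = { ',', 'f', 'id' }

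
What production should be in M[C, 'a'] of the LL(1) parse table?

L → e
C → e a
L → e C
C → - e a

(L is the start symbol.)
To find M[C, 'a'], we find productions for C where 'a' is in the predict set (PREDICT(N → α) = (FIRST(α) \ {ε}) ∪ (FOLLOW(N) if α ⇒* ε)).

C → e a: PREDICT = { 'e' }
C → - e a: PREDICT = { '-' }

M[C, 'a'] is empty (no production applies)

Answer: Empty (error entry)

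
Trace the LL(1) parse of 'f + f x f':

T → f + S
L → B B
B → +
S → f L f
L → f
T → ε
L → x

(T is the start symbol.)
LL(1) parsing maintains a stack (initially the start symbol over $) and the input. At each step: if the stack top is a terminal, match it against the current input token; if it is a non-terminal N, replace it with the RHS of M[N, lookahead] (the unique production whose predict set contains the lookahead).

Stack is shown with the top on the left.

Stack    Input        Action
----------------------------
T $      f + f x f $  output T → f + S
f + S $  f + f x f $  match 'f'
+ S $    + f x f $    match '+'
S $      f x f $      output S → f L f
f L f $  f x f $      match 'f'
L f $    x f $        output L → x
x f $    x f $        match 'x'
f $      f $          match 'f'
$        $            accept

The string is accepted.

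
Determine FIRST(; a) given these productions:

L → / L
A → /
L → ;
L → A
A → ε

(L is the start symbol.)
To compute FIRST(; a), process the symbols left to right:
Symbol ; is a terminal. Add ';' and stop.
FIRST(; a) = { ';' }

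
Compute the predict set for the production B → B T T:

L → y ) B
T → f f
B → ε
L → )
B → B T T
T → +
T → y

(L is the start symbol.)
{ '+', 'f', 'y' }

PREDICT(B → B T T) = (FIRST(RHS) \ {ε}) ∪ (FOLLOW(B) if ε ∈ FIRST(RHS), i.e. RHS ⇒* ε)
FIRST(B) = { '+', 'f', 'y', ε }
FIRST(T) = { '+', 'f', 'y' }
FIRST(B T T) = { '+', 'f', 'y' }
ε ∉ FIRST(B T T), so FOLLOW(B) is not added.
PREDICT(B → B T T) = { '+', 'f', 'y' }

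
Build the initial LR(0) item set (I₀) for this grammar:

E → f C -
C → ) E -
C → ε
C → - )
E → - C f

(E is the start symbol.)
First, augment the grammar with E' → E
I₀ = CLOSURE({ [E' → . E] }):
  [E' → . E] has the dot before E: add [E → . f C -], [E → . - C f]
No further items can be added.

I₀ = { [E → . - C f], [E → . f C -], [E' → . E] }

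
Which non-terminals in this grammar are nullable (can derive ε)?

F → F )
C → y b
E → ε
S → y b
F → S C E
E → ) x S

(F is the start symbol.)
ε-productions: E → ε
So E is immediately nullable.
No further non-terminal can be added: every production for the remaining non-terminals contains a terminal or a non-nullable non-terminal.
Nullable = { 'E' }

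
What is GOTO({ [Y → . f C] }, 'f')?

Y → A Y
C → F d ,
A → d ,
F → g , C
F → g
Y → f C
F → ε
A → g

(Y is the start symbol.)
{ [C → . F d ,], [F → . g , C], [F → . g], [F → .], [Y → f . C] }

GOTO(I, 'f') = CLOSURE({ [A → αX.β] : [A → α.Xβ] ∈ I, X = 'f' })

Items with dot before 'f', with the dot advanced:
  [Y → . f C] → [Y → f . C]
Closure of the advanced items:
  [Y → f . C] has the dot before C: add [C → . F d ,]
  [C → . F d ,] has the dot before F: add [F → . g , C], [F → . g], [F → .]

GOTO = { [C → . F d ,], [F → . g , C], [F → . g], [F → .], [Y → f . C] }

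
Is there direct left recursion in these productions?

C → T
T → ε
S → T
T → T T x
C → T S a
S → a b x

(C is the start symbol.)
C → T: starts with T
T → ε: starts with ε
S → T: starts with T
T → T T x: LEFT RECURSIVE (starts with T)
C → T S a: starts with T
S → a b x: starts with a

The grammar has direct left recursion on: T.

Answer: Yes, T is left-recursive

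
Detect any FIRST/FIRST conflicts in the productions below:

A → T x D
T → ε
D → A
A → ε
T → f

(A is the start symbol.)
No FIRST/FIRST conflicts.

A FIRST/FIRST conflict occurs when two productions N → α and N → β for the same non-terminal have FIRST(α) ∩ FIRST(β) ≠ ∅ (with ε ∈ FIRST of a nullable right-hand side, so two nullable alternatives also conflict).

FIRST sets of the non-terminals at (or reachable through a nullable prefix from) the front of some alternative:
  FIRST(T) = { 'f', ε }

Productions for A:
  A → T x D: FIRST = { 'f', 'x' }
  A → ε: FIRST = { ε }
Productions for T:
  T → ε: FIRST = { ε }
  T → f: FIRST = { 'f' }
D has only one production, so no FIRST/FIRST conflict is possible there.

All alternatives of each non-terminal have pairwise disjoint FIRST sets.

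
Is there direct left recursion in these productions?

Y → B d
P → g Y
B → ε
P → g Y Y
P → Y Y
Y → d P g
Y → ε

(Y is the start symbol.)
Direct left recursion occurs when N → N α for some non-terminal N (the right-hand side begins with the left-hand side itself).

Y → B d: starts with B
P → g Y: starts with g
B → ε: starts with ε
P → g Y Y: starts with g
P → Y Y: starts with Y
Y → d P g: starts with d
Y → ε: starts with ε

No direct left recursion found.

Answer: No direct left recursion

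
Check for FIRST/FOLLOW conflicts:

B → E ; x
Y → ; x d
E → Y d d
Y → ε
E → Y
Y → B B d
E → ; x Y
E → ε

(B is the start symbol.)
Yes. Y → ';' x d with FOLLOW(Y) on { ';' }; Y → B B d with FOLLOW(Y) on { ';', 'd' }; E → Y d d with FOLLOW(E) on { ';' }; E → Y with FOLLOW(E) on { ';' }; E → ';' x Y with FOLLOW(E) on { ';' }

A FIRST/FOLLOW conflict occurs when a non-terminal N has a nullable alternative N → β (β ⇒* ε) and another alternative N → α with FIRST(α) ∩ FOLLOW(N) ≠ ∅: on such a lookahead the parser cannot decide between expanding α and letting N vanish via β.

Nullable non-terminals: E, Y.
FIRST sets used below: FIRST(Y) = { ';', 'd', ε }, FIRST(B) = { ';', 'd' }

E: nullable alternative(s) E → Y, E → ε; FOLLOW(E) = { ';' }
  E → Y d d: FIRST \ {ε} = { ';', 'd' } — overlaps FOLLOW(E) on { ';' }: CONFLICT
  E → Y: FIRST \ {ε} = { ';', 'd' } — overlaps FOLLOW(E) on { ';' }: CONFLICT
  E → ; x Y: FIRST \ {ε} = { ';' } — overlaps FOLLOW(E) on { ';' }: CONFLICT
  E → ε: FIRST \ {ε} = { } — disjoint from FOLLOW(E)

Y: nullable alternative(s) Y → ε; FOLLOW(Y) = { ';', 'd' }
  Y → ; x d: FIRST \ {ε} = { ';' } — overlaps FOLLOW(Y) on { ';' }: CONFLICT
  Y → ε: FIRST \ {ε} = { } — this is the only nullable alternative, skip
  Y → B B d: FIRST \ {ε} = { ';', 'd' } — overlaps FOLLOW(Y) on { ';', 'd' }: CONFLICT

B has no nullable alternative, so no FIRST/FOLLOW check is needed there.

So the grammar has 5 FIRST/FOLLOW conflicts (marked CONFLICT above).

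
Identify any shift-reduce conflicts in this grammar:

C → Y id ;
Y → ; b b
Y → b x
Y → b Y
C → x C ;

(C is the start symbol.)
A shift-reduce conflict occurs when an LR(0) state has both:
  - a complete (reduce) item [A → α .] (dot at the end), and
  - a shift item [B → β . c γ] (dot before a terminal).

Augment with C' → C and build the canonical LR(0) collection (I0 = CLOSURE({[C' → . C]}), then GOTO on every symbol after a dot until no new states appear). It has 14 states:
  I0: { [C → . Y id ;], [C → . x C ;], [C' → . C], [Y → . ; b b], [Y → . b Y], [Y → . b x] }  — shift
  I1: { [Y → ; . b b] }  — shift
  I2: { [C' → C .] }  — accept
  I3: { [C → Y . id ;] }  — shift
  I4: { [Y → . ; b b], [Y → . b Y], [Y → . b x], [Y → b . Y], [Y → b . x] }  — shift
  I5: { [C → . Y id ;], [C → . x C ;], [C → x . C ;], [Y → . ; b b], [Y → . b Y], [Y → . b x] }  — shift
  I6: { [C → x C . ;] }  — shift
  I7: { [C → x C ; .] }  — reduce
  I8: { [Y → b Y .] }  — reduce
  I9: { [Y → b x .] }  — reduce
  I10: { [C → Y id . ;] }  — shift
  I11: { [C → Y id ; .] }  — reduce
  I12: { [Y → ; b . b] }  — shift
  I13: { [Y → ; b b .] }  — reduce

No state contains both a complete item and a shift item.

Answer: No shift-reduce conflicts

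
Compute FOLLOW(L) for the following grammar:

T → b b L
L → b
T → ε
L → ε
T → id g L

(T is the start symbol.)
{ $ }

To compute FOLLOW(L), find every occurrence of L on a right-hand side N → α L β: add FIRST(β) \ {ε}, and if β is empty or nullable also add FOLLOW(N). Iterate to a fixed point.

In T → b b L: L is at the end, add FOLLOW(T)
In T → id g L: L is at the end, add FOLLOW(T)

The FOLLOW sets referred to above (computed the same way, to a fixed point):
  FOLLOW(T) = { $ }

Taking the union: FOLLOW(L) = { $ }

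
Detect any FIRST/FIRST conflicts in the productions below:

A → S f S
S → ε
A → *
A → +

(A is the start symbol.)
A FIRST/FIRST conflict occurs when two productions N → α and N → β for the same non-terminal have FIRST(α) ∩ FIRST(β) ≠ ∅ (with ε ∈ FIRST of a nullable right-hand side, so two nullable alternatives also conflict).

FIRST sets of the non-terminals at (or reachable through a nullable prefix from) the front of some alternative:
  FIRST(S) = { ε }

Productions for A:
  A → S f S: FIRST = { 'f' }
  A → *: FIRST = { '*' }
  A → +: FIRST = { '+' }
S has only one production, so no FIRST/FIRST conflict is possible there.

All alternatives of each non-terminal have pairwise disjoint FIRST sets.

Answer: No FIRST/FIRST conflicts.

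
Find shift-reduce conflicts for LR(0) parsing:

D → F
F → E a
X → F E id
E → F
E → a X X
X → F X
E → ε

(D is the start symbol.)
Augment with D' → D and build the canonical LR(0) collection (I0 = CLOSURE({[D' → . D]}), then GOTO on every symbol after a dot until no new states appear). It has 12 states:
  I0: { [D → . F], [D' → . D], [E → . F], [E → . a X X], [E → .], [F → . E a] }  — shift, reduce
  I1: { [D' → D .] }  — accept
  I2: { [F → E . a] }  — shift
  I3: { [D → F .], [E → F .] }  — 2 reduces
  I4: { [E → . F], [E → . a X X], [E → .], [E → a . X X], [F → . E a], [X → . F E id], [X → . F X] }  — shift, reduce
  I5: { [E → . F], [E → . a X X], [E → .], [E → F .], [F → . E a], [X → . F E id], [X → . F X], [X → F . E id], [X → F . X] }  — shift, 2 reduces
  I6: { [E → . F], [E → . a X X], [E → .], [E → a X . X], [F → . E a], [X → . F E id], [X → . F X] }  — shift, reduce
  I7: { [E → a X X .] }  — reduce
  I8: { [F → E . a], [X → F E . id] }  — shift
  I9: { [X → F X .] }  — reduce
  I10: { [F → E a .] }  — reduce
  I11: { [X → F E id .] }  — reduce

I0 contains reduce item [E → .] and shift item [E → . a X X] — shift-reduce conflict.
I4 contains reduce item [E → .] and shift item [E → . a X X] — shift-reduce conflict.
I5 contains reduce items [E → .], [E → F .] and shift item [E → . a X X] — shift-reduce conflict.
I6 contains reduce item [E → .] and shift item [E → . a X X] — shift-reduce conflict.

Answer: Yes — I0: [E → .] vs [E → . a X X]; I4: [E → .] vs [E → . a X X]; I5: [E → .] vs [E → . a X X]; I6: [E → .] vs [E → . a X X]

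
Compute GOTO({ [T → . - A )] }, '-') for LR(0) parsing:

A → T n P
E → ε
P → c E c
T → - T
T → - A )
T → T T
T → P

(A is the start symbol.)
{ [A → . T n P], [P → . c E c], [T → - . A )], [T → . - A )], [T → . - T], [T → . P], [T → . T T] }

GOTO(I, '-') = CLOSURE({ [A → αX.β] : [A → α.Xβ] ∈ I, X = '-' })

Items with dot before '-', with the dot advanced:
  [T → . - A )] → [T → - . A )]
Closure of the advanced items:
  [T → - . A )] has the dot before A: add [A → . T n P]
  [A → . T n P] has the dot before T: add [T → . - T], [T → . - A )], [T → . T T], [T → . P]
  [T → . P] has the dot before P: add [P → . c E c]

GOTO = { [A → . T n P], [P → . c E c], [T → - . A )], [T → . - A )], [T → . - T], [T → . P], [T → . T T] }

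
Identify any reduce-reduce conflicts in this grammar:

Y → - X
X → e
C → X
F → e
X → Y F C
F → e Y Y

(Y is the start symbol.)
No reduce-reduce conflicts

A reduce-reduce conflict occurs when an LR(0) state has two complete items [A → α .] and [B → β .] — both call for a reduction, and with no lookahead the parser cannot choose between them.

Augment with Y' → Y and build the canonical LR(0) collection (I0 = CLOSURE({[Y' → . Y]}), then GOTO on every symbol after a dot until no new states appear). It has 12 states:
  I0: { [Y → . - X], [Y' → . Y] }  — shift
  I1: { [X → . Y F C], [X → . e], [Y → - . X], [Y → . - X] }  — shift
  I2: { [Y' → Y .] }  — accept
  I3: { [Y → - X .] }  — reduce
  I4: { [F → . e Y Y], [F → . e], [X → Y . F C] }  — shift
  I5: { [X → e .] }  — reduce
  I6: { [C → . X], [X → . Y F C], [X → . e], [X → Y F . C], [Y → . - X] }  — shift
  I7: { [F → e . Y Y], [F → e .], [Y → . - X] }  — shift, reduce
  I8: { [F → e Y . Y], [Y → . - X] }  — shift
  I9: { [F → e Y Y .] }  — reduce
  I10: { [X → Y F C .] }  — reduce
  I11: { [C → X .] }  — reduce

No state contains more than one complete item.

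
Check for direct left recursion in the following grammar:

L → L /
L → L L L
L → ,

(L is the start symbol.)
L → L /: LEFT RECURSIVE (starts with L)
L → L L L: LEFT RECURSIVE (starts with L)
L → ,: starts with ','

The grammar has direct left recursion on: L.

Answer: Yes, L is left-recursive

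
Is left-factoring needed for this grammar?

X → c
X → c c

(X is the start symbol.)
Yes, X has productions with common prefix 'c'

Left-factoring is needed when two productions for the same non-terminal
share a common prefix on the right-hand side.

Productions for X:
  X → c
  X → c c

Found common prefix 'c' in productions for X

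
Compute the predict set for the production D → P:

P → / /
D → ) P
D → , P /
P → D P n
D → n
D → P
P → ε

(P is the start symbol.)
PREDICT(D → P) = (FIRST(RHS) \ {ε}) ∪ (FOLLOW(D) if ε ∈ FIRST(RHS), i.e. RHS ⇒* ε)
FIRST(P) = { ')', ',', '/', 'n', ε }
FIRST(P) = { ')', ',', '/', 'n', ε }
ε ∈ FIRST(P) (the right-hand side is nullable), so add FOLLOW(D) = { ')', ',', '/', 'n' }
PREDICT(D → P) = { ')', ',', '/', 'n' }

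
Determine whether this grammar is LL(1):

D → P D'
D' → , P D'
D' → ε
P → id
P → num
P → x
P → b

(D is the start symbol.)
A grammar is LL(1) if for each non-terminal N with multiple productions, the predict sets of those productions are pairwise disjoint, where PREDICT(N → α) = (FIRST(α) \ {ε}) ∪ (FOLLOW(N) if α ⇒* ε).

Relevant sets:
  FOLLOW(D') = { $ }

For D':
  PREDICT(D' → ',' P D') = { ',' }
  PREDICT(D' → ε) = { $ }
For P:
  PREDICT(P → id) = { 'id' }
  PREDICT(P → num) = { 'num' }
  PREDICT(P → x) = { 'x' }
  PREDICT(P → b) = { 'b' }
D has a single production, so nothing to check there.

All predict sets are disjoint. The grammar IS LL(1).

Answer: Yes, the grammar is LL(1).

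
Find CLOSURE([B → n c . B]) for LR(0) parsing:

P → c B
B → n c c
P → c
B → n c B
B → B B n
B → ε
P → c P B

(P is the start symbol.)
{ [B → . B B n], [B → . n c B], [B → . n c c], [B → .], [B → n c . B] }

Start with: [B → n c . B]
  [B → n c . B] has the dot before B: add [B → . n c c], [B → . n c B], [B → . B B n], [B → .]
No further items can be added.

CLOSURE = { [B → . B B n], [B → . n c B], [B → . n c c], [B → .], [B → n c . B] }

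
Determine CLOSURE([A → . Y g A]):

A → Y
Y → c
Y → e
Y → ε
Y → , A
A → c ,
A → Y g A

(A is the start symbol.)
Start with: [A → . Y g A]
  [A → . Y g A] has the dot before Y: add [Y → . c], [Y → . e], [Y → .], [Y → . , A]
No further items can be added.

CLOSURE = { [A → . Y g A], [Y → . , A], [Y → . c], [Y → . e], [Y → .] }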